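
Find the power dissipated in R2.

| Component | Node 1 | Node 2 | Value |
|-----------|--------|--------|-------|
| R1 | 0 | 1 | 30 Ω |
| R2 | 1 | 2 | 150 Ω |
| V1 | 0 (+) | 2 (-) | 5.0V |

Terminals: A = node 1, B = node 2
Nodal analysis, taking node 2 as the 0 V reference.
Source V1 fixes V_0 = 5 V.
KCL at each unknown node (sum of currents leaving = 0; resistances in Ω):
  Node 1: (V_1 - 5)/30 + (V_1 - 0)/150 = 0
Collecting terms: 0.04 × V_1 = 0.1667  =>  V_1 = 4.167 V
I_R2 = (V_1 - V_2)/R2 = (4.167 - 0)/150 = 0.02778 A
P_R2 = I_R2² × R2 = (0.02778)² × 150 = 0.1157 W

Final answer: 0.1157 W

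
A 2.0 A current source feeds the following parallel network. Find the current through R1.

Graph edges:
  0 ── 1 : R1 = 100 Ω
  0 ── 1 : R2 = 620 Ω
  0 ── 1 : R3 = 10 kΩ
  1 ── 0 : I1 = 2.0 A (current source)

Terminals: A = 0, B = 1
All resistors sit directly between nodes 0 and 1, so they are in parallel and share one voltage V; the full source current 2 A splits among them.
1/R_par = 1/100 + 1/620 + 1/10000 = 0.01171 S  =>  R_par = 85.38 Ω
V = I × R_par = 2 × 85.38 = 170.8 V
I_R1 = V/R1 = 170.8/100 = 1.708 A

Final answer: 1.708 A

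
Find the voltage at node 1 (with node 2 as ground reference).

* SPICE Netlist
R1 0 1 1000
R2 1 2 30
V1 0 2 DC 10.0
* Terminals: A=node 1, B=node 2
Nodal analysis, taking node 2 as the 0 V reference.
Source V1 fixes V_0 = 10 V.
KCL at each unknown node (sum of currents leaving = 0; resistances in Ω):
  Node 1: (V_1 - 10)/1000 + (V_1 - 0)/30 = 0
Collecting terms: 0.03433 × V_1 = 0.01  =>  V_1 = 0.2913 V
The requested potential is V_1 = 0.2913 V.

Final answer: V_1 = 0.2913 V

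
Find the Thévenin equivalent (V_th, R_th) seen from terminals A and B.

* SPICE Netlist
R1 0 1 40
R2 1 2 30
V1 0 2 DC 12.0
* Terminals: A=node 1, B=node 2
Step 1 — V_th is the open-circuit voltage V_A - V_B (nothing connected across the terminals).
Nodal analysis, taking node 2 as the 0 V reference.
Source V1 fixes V_0 = 12 V.
KCL at each unknown node (sum of currents leaving = 0; resistances in Ω):
  Node 1: (V_1 - 12)/40 + (V_1 - 0)/30 = 0
Collecting terms: 0.05833 × V_1 = 0.3  =>  V_1 = 5.143 V
V_th = V_1 - V_2 = 5.143 - 0 = 5.143 V
Step 2 — R_th: zero the source — replace V1 by a short circuit (node 2 merges into node 0) — and find the resistance seen between A (node 1) and B (node 0).
Reduce the network between node 1 (A) and node 0 (B) by series/parallel combination:
  Rp1 = R1 ‖ R2 (parallel, both between nodes 0 and 1) = 1/(1/40 + 1/30) = 17.14 Ω
R_th = 17.14 Ω

Final answer: V_th = 5.143 V, R_th = 17.14 Ω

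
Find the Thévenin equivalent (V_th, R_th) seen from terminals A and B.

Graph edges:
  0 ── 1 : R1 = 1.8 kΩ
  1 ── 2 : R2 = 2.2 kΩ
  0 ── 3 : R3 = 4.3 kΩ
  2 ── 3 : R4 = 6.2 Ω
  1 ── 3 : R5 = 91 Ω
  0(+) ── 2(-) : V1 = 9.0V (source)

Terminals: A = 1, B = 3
Step 1 — V_th is the open-circuit voltage V_A - V_B (nothing connected across the terminals).
Nodal analysis, taking node 2 as the 0 V reference.
Source V1 fixes V_0 = 9 V.
KCL at each unknown node (sum of currents leaving = 0; resistances in Ω):
  Node 1: (V_1 - 9)/1800 + (V_1 - 0)/2200 + (V_1 - V_3)/91 = 0
  Node 3: (V_3 - 9)/4300 + (V_3 - 0)/6.2 + (V_3 - V_1)/91 = 0
Collecting terms (coefficients in siemens):
  0.012·V_1 - 0.01099·V_3 = 0.005
  0.1725·V_3 - 0.01099·V_1 = 0.002093
Determinant D = (0.012)(0.1725) - (-0.01099)(-0.01099) = 0.001949
V_1 = [(0.005)(0.1725) - (-0.01099)(0.002093)]/D = 0.4543 V
V_3 = [(0.012)(0.002093) - (0.005)(-0.01099)]/D = 0.04107 V
V_th = V_1 - V_3 = 0.4543 - 0.04107 = 0.4132 V
Step 2 — R_th: zero the source — replace V1 by a short circuit (node 2 merges into node 0) — and find the resistance seen between A (node 1) and B (node 3).
Reduce the network between node 1 (A) and node 3 (B) by series/parallel combination:
  Rp1 = R1 ‖ R2 (parallel, both between nodes 0 and 1) = 1/(1/1800 + 1/2200) = 990 Ω
  Rp2 = R3 ‖ R4 (parallel, both between nodes 0 and 3) = 1/(1/4300 + 1/6.2) = 6.191 Ω
  Rs1 = Rp1 + Rp2 (series, joined only at node 0) = 990 + 6.191 = 996.2 Ω
  Rp3 = R5 ‖ Rs1 (parallel, both between nodes 1 and 3) = 1/(1/91 + 1/996.2) = 83.38 Ω
R_th = 83.38 Ω

Final answer: V_th = 0.4132 V, R_th = 83.38 Ω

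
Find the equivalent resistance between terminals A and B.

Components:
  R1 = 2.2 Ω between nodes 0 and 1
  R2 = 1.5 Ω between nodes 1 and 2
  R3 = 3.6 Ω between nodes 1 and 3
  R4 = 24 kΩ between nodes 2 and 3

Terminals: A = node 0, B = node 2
Reduce the network between node 0 (A) and node 2 (B) by series/parallel combination:
  Rs1 = R3 + R4 (series, joined only at node 3) = 3.6 + 24000 = 24000 Ω
  Rp1 = R2 ‖ Rs1 (parallel, both between nodes 1 and 2) = 1/(1/1.5 + 1/24000) = 1.5 Ω
  Rs2 = R1 + Rp1 (series, joined only at node 1) = 2.2 + 1.5 = 3.7 Ω
R_eq = 3.7 Ω

Final answer: 3.7 Ω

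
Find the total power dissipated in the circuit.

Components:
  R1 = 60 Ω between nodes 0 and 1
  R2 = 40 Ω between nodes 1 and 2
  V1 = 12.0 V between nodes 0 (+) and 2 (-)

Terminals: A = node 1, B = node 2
Nodal analysis, taking node 2 as the 0 V reference.
Source V1 fixes V_0 = 12 V.
KCL at each unknown node (sum of currents leaving = 0; resistances in Ω):
  Node 1: (V_1 - 12)/60 + (V_1 - 0)/40 = 0
Collecting terms: 0.04167 × V_1 = 0.2  =>  V_1 = 4.8 V
Power in each resistor, P = (ΔV)²/R:
  P_R1 = (12 - 4.8)²/60 = 0.864 W
  P_R2 = (4.8 - 0)²/40 = 0.576 W
P_total = P_R1 + P_R2 = 1.44 W

Final answer: 1.44 W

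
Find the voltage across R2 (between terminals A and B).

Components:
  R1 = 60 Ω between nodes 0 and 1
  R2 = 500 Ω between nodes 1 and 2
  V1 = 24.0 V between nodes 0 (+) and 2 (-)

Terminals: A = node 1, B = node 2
R1 and R2 are in series across V1 (node 0 → node 1 → node 2), and the output A–B is taken across R2, so this is a voltage divider.
Series current: I = V1/(R1 + R2) = 24/(60 + 500) = 24/560 = 0.04286 A
V_R2 = I × R2 = V1 × R2/(R1 + R2) = 24 × 500/560 = 21.43 V

Final answer: 21.43 V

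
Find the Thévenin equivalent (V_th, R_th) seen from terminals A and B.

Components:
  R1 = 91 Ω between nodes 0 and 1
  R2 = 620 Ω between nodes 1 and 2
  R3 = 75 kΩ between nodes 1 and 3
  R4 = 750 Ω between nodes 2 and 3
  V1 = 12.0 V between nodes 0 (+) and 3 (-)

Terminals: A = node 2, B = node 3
Step 1 — V_th is the open-circuit voltage V_A - V_B (nothing connected across the terminals).
Nodal analysis, taking node 3 as the 0 V reference.
Source V1 fixes V_0 = 12 V.
KCL at each unknown node (sum of currents leaving = 0; resistances in Ω):
  Node 1: (V_1 - 12)/91 + (V_1 - V_2)/620 + (V_1 - 0)/75000 = 0
  Node 2: (V_2 - V_1)/620 + (V_2 - 0)/750 = 0
Collecting terms (coefficients in siemens):
  0.01262·V_1 - 0.001613·V_2 = 0.1319
  0.002946·V_2 - 0.001613·V_1 = 0
Determinant D = (0.01262)(0.002946) - (-0.001613)(-0.001613) = 0.00003457
V_1 = [(0.1319)(0.002946) - (-0.001613)(0)]/D = 11.24 V
V_2 = [(0.01262)(0) - (0.1319)(-0.001613)]/D = 6.153 V
V_th = V_2 - V_3 = 6.153 - 0 = 6.153 V
Step 2 — R_th: zero the source — replace V1 by a short circuit (node 3 merges into node 0) — and find the resistance seen between A (node 2) and B (node 0).
Reduce the network between node 2 (A) and node 0 (B) by series/parallel combination:
  Rp1 = R1 ‖ R3 (parallel, both between nodes 0 and 1) = 1/(1/91 + 1/75000) = 90.89 Ω
  Rs1 = R2 + Rp1 (series, joined only at node 1) = 620 + 90.89 = 710.9 Ω
  Rp2 = R4 ‖ Rs1 (parallel, both between nodes 0 and 2) = 1/(1/750 + 1/710.9) = 365 Ω
R_th = 365 Ω

Final answer: V_th = 6.153 V, R_th = 365 Ω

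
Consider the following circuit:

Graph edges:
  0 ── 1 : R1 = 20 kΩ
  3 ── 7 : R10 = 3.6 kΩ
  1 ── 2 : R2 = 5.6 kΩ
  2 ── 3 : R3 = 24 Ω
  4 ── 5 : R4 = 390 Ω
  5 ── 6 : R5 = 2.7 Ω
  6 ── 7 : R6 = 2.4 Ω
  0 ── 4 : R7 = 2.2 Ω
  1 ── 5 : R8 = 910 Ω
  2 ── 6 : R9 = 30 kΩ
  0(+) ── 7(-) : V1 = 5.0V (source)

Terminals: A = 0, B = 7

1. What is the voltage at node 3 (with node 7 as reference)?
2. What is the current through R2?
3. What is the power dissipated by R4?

Nodal analysis, taking node 7 as the 0 V reference.
Source V1 fixes V_0 = 5 V.
KCL at each unknown node (sum of currents leaving = 0; resistances in Ω):
  Node 1: (V_1 - 5)/20000 + (V_1 - V_2)/5600 + (V_1 - V_5)/910 = 0
  Node 2: (V_2 - V_1)/5600 + (V_2 - V_3)/24 + (V_2 - V_6)/30000 = 0
  Node 3: (V_3 - V_2)/24 + (V_3 - 0)/3600 = 0
  Node 4: (V_4 - V_5)/390 + (V_4 - 5)/2.2 = 0
  Node 5: (V_5 - V_4)/390 + (V_5 - V_6)/2.7 + (V_5 - V_1)/910 = 0
  Node 6: (V_6 - V_5)/2.7 + (V_6 - 0)/2.4 + (V_6 - V_2)/30000 = 0
Collecting terms (coefficients in siemens):
  0.001327·V_1 - 0.0001786·V_2 - 0.001099·V_5 = 0.00025
  0.04188·V_2 - 0.0001786·V_1 - 0.04167·V_3 - 0.00003333·V_6 = 0
  0.04194·V_3 - 0.04167·V_2 = 0
  0.4571·V_4 - 0.002564·V_5 = 2.273
  0.374·V_5 - 0.001099·V_1 - 0.002564·V_4 - 0.3704·V_6 = 0
  0.7871·V_6 - 0.00003333·V_2 - 0.3704·V_5 = 0
Solving these 6 simultaneous equations (Gaussian elimination) gives:
  V_1 = 0.2552 V, V_2 = 0.09551 V, V_3 = 0.09487 V, V_4 = 4.972 V
  V_5 = 0.06524 V, V_6 = 0.0307 V
Part 1:
  Read off the nodal solution: V_3 = 0.09487 V
Part 2:
  I_R2 = (V_1 - V_2)/R2 = (0.2552 - 0.09551)/5600 = 0.00002851 A
  Magnitude: I_R2 = 0.00002851 A
Part 3:
  I_R4 = (V_4 - V_5)/R4 = (4.972 - 0.06524)/390 = 0.01258 A
  P_R4 = I_R4² × R4 = (0.01258)² × 390 = 0.06174 W

Final answers:
1. V_3 = 0.09487 V
2. I_R2 = 2.851e-05 A
3. P_R4 = 0.06174 W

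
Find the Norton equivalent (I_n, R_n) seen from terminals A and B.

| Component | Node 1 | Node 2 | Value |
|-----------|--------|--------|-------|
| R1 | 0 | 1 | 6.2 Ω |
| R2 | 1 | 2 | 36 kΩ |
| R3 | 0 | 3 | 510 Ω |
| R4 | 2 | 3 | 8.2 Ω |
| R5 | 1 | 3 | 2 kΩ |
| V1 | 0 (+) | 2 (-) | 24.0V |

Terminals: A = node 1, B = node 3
Find the Thévenin equivalent first; then I_n = V_th/R_th and R_n = R_th.
Step 1 — V_th is the open-circuit voltage V_A - V_B (nothing connected across the terminals).
Nodal analysis, taking node 2 as the 0 V reference.
Source V1 fixes V_0 = 24 V.
KCL at each unknown node (sum of currents leaving = 0; resistances in Ω):
  Node 1: (V_1 - 24)/6.2 + (V_1 - 0)/36000 + (V_1 - V_3)/2000 = 0
  Node 3: (V_3 - 24)/510 + (V_3 - 0)/8.2 + (V_3 - V_1)/2000 = 0
Collecting terms (coefficients in siemens):
  0.1618·V_1 - 0.0005·V_3 = 3.871
  0.1244·V_3 - 0.0005·V_1 = 0.04706
Determinant D = (0.1618)(0.1244) - (-0.0005)(-0.0005) = 0.02013
V_1 = [(3.871)(0.1244) - (-0.0005)(0.04706)]/D = 23.92 V
V_3 = [(0.1618)(0.04706) - (3.871)(-0.0005)]/D = 0.4744 V
V_th = V_1 - V_3 = 23.92 - 0.4744 = 23.45 V
Step 2 — R_th: zero the source — replace V1 by a short circuit (node 2 merges into node 0) — and find the resistance seen between A (node 1) and B (node 3).
Reduce the network between node 1 (A) and node 3 (B) by series/parallel combination:
  Rp1 = R1 ‖ R2 (parallel, both between nodes 0 and 1) = 1/(1/6.2 + 1/36000) = 6.199 Ω
  Rp2 = R3 ‖ R4 (parallel, both between nodes 0 and 3) = 1/(1/510 + 1/8.2) = 8.07 Ω
  Rs1 = Rp1 + Rp2 (series, joined only at node 0) = 6.199 + 8.07 = 14.27 Ω
  Rp3 = R5 ‖ Rs1 (parallel, both between nodes 1 and 3) = 1/(1/2000 + 1/14.27) = 14.17 Ω
R_th = 14.17 Ω
I_n = V_th/R_th = 23.45/14.17 = 1.655 A, and R_n = R_th = 14.17 Ω

Final answer: I_n = 1.655 A, R_n = 14.17 Ω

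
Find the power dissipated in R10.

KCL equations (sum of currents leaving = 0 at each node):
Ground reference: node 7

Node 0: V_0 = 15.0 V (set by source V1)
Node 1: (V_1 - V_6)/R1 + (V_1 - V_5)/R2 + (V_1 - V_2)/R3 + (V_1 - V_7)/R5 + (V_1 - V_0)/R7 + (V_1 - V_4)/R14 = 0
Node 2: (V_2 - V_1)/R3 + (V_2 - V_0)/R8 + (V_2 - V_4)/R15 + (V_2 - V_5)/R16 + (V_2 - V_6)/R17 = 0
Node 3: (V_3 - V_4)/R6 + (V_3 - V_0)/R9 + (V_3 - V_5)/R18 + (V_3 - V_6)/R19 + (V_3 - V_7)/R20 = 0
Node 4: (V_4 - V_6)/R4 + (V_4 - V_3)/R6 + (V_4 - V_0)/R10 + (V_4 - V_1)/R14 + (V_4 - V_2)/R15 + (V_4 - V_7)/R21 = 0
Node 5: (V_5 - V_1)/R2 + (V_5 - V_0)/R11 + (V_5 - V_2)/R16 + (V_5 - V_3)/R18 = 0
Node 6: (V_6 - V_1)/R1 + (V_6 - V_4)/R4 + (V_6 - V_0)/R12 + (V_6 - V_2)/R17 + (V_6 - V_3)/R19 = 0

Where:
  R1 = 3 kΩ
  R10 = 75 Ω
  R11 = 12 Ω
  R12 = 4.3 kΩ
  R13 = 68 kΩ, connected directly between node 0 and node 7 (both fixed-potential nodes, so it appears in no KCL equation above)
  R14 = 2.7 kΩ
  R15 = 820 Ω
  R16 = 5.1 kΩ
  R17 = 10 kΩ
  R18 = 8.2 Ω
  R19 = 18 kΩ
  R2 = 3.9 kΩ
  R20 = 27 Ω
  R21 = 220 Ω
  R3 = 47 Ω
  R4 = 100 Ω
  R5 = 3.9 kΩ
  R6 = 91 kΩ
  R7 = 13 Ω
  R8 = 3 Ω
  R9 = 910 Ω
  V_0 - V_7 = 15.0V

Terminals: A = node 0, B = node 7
Nodal analysis, taking node 7 as the 0 V reference.
Source V1 fixes V_0 = 15 V.
KCL at each unknown node (sum of currents leaving = 0; resistances in Ω):
  Node 1: (V_1 - V_6)/3000 + (V_1 - V_5)/3900 + (V_1 - V_2)/47 + (V_1 - 0)/3900 + (V_1 - 15)/13 + (V_1 - V_4)/2700 = 0
  Node 2: (V_2 - V_1)/47 + (V_2 - 15)/3 + (V_2 - V_4)/820 + (V_2 - V_5)/5100 + (V_2 - V_6)/10000 = 0
  Node 3: (V_3 - V_4)/91000 + (V_3 - 15)/910 + (V_3 - V_5)/8.2 + (V_3 - V_6)/18000 + (V_3 - 0)/27 = 0
  Node 4: (V_4 - V_6)/100 + (V_4 - V_3)/91000 + (V_4 - 15)/75 + (V_4 - V_1)/2700 + (V_4 - V_2)/820 + (V_4 - 0)/220 = 0
  Node 5: (V_5 - V_1)/3900 + (V_5 - 15)/12 + (V_5 - V_2)/5100 + (V_5 - V_3)/8.2 = 0
  Node 6: (V_6 - V_1)/3000 + (V_6 - V_4)/100 + (V_6 - 15)/4300 + (V_6 - V_2)/10000 + (V_6 - V_3)/18000 = 0
Collecting terms (coefficients in siemens):
  0.09942·V_1 - 0.02128·V_2 - 0.0003704·V_4 - 0.0002564·V_5 - 0.0003333·V_6 = 1.154
  0.3561·V_2 - 0.02128·V_1 - 0.00122·V_4 - 0.0001961·V_5 - 0.0001·V_6 = 5
  0.1602·V_3 - 0.00001099·V_4 - 0.122·V_5 - 0.00005556·V_6 = 0.01648
  0.02948·V_4 - 0.0003704·V_1 - 0.00122·V_2 - 0.00001099·V_3 - 0.01·V_6 = 0.2
  0.2057·V_5 - 0.0002564·V_1 - 0.0001961·V_2 - 0.122·V_3 = 1.25
  0.01072·V_6 - 0.0003333·V_1 - 0.0001·V_2 - 0.00005556·V_3 - 0.01·V_4 = 0.003488
Solving these 6 simultaneous equations (Gaussian elimination) gives:
  V_1 = 14.92 V, V_2 = 14.98 V, V_3 = 8.675 V, V_4 = 11.59 V
  V_5 = 11.25 V, V_6 = 11.79 V
I_R10 = (V_0 - V_4)/R10 = (15 - 11.59)/75 = 0.04542 A
P_R10 = I_R10² × R10 = (0.04542)² × 75 = 0.1548 W

Final answer: 0.1548 W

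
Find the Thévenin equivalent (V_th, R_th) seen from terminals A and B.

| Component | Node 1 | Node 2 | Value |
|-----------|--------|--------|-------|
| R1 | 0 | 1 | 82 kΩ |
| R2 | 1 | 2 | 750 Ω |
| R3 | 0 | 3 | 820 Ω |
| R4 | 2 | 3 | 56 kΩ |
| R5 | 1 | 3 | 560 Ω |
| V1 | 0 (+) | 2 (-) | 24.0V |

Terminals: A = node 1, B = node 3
Step 1 — V_th is the open-circuit voltage V_A - V_B (nothing connected across the terminals).
Nodal analysis, taking node 2 as the 0 V reference.
Source V1 fixes V_0 = 24 V.
KCL at each unknown node (sum of currents leaving = 0; resistances in Ω):
  Node 1: (V_1 - 24)/82000 + (V_1 - 0)/750 + (V_1 - V_3)/560 = 0
  Node 3: (V_3 - 24)/820 + (V_3 - 0)/56000 + (V_3 - V_1)/560 = 0
Collecting terms (coefficients in siemens):
  0.003131·V_1 - 0.001786·V_3 = 0.0002927
  0.003023·V_3 - 0.001786·V_1 = 0.02927
Determinant D = (0.003131)(0.003023) - (-0.001786)(-0.001786) = 0.000006277
V_1 = [(0.0002927)(0.003023) - (-0.001786)(0.02927)]/D = 8.467 V
V_3 = [(0.003131)(0.02927) - (0.0002927)(-0.001786)]/D = 14.68 V
V_th = V_1 - V_3 = 8.467 - 14.68 = -6.216 V
Step 2 — R_th: zero the source — replace V1 by a short circuit (node 2 merges into node 0) — and find the resistance seen between A (node 1) and B (node 3).
Reduce the network between node 1 (A) and node 3 (B) by series/parallel combination:
  Rp1 = R1 ‖ R2 (parallel, both between nodes 0 and 1) = 1/(1/82000 + 1/750) = 743.2 Ω
  Rp2 = R3 ‖ R4 (parallel, both between nodes 0 and 3) = 1/(1/820 + 1/56000) = 808.2 Ω
  Rs1 = Rp1 + Rp2 (series, joined only at node 0) = 743.2 + 808.2 = 1551 Ω
  Rp3 = R5 ‖ Rs1 (parallel, both between nodes 1 and 3) = 1/(1/560 + 1/1551) = 411.5 Ω
R_th = 411.5 Ω

Final answer: V_th = -6.216 V, R_th = 411.5 Ω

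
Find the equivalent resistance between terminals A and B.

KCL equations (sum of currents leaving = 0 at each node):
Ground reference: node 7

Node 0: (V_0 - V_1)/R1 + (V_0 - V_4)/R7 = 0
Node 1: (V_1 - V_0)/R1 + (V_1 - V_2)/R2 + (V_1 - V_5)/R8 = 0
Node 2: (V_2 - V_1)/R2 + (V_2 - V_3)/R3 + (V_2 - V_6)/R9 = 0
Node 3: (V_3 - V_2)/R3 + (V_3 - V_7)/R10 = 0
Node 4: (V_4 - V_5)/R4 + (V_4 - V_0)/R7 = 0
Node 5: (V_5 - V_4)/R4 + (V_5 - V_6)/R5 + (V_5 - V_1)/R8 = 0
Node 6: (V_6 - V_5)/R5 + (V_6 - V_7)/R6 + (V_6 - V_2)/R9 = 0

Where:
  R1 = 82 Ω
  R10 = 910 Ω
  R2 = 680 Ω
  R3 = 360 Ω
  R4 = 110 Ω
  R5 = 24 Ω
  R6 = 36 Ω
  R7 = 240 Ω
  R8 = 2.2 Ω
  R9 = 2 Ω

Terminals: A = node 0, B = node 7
The network is not a plain series/parallel combination. Inject a 1 A test current into terminal A (node 0) and return it from terminal B (node 7); then R_eq = V_A / (1 A).
Nodal analysis, taking node 7 as the 0 V reference.
Current source I_test pushes 1 A into node 0 and draws it out of node 7.
KCL at each unknown node (sum of currents leaving = 0; resistances in Ω):
  Node 0: (V_0 - V_1)/82 + (V_0 - V_4)/240 - 1 = 0
  Node 1: (V_1 - V_0)/82 + (V_1 - V_2)/680 + (V_1 - V_5)/2.2 = 0
  Node 2: (V_2 - V_1)/680 + (V_2 - V_3)/360 + (V_2 - V_6)/2 = 0
  Node 3: (V_3 - V_2)/360 + (V_3 - 0)/910 = 0
  Node 4: (V_4 - V_0)/240 + (V_4 - V_5)/110 = 0
  Node 5: (V_5 - V_1)/2.2 + (V_5 - V_4)/110 + (V_5 - V_6)/24 = 0
  Node 6: (V_6 - V_2)/2 + (V_6 - V_5)/24 + (V_6 - 0)/36 = 0
Collecting terms (coefficients in siemens):
  0.01636·V_0 - 0.0122·V_1 - 0.004167·V_4 = 1
  0.4682·V_1 - 0.0122·V_0 - 0.001471·V_2 - 0.4545·V_5 = 0
  0.5042·V_2 - 0.001471·V_1 - 0.002778·V_3 - 0.5·V_6 = 0
  0.003877·V_3 - 0.002778·V_2 = 0
  0.01326·V_4 - 0.004167·V_0 - 0.009091·V_5 = 0
  0.5053·V_5 - 0.4545·V_1 - 0.009091·V_4 - 0.04167·V_6 = 0
  0.5694·V_6 - 0.5·V_2 - 0.04167·V_5 = 0
Solving these 7 simultaneous equations (Gaussian elimination) gives:
  V_0 = 125.9 V, V_1 = 59.83 V, V_2 = 35.02 V, V_3 = 25.1 V
  V_4 = 79.44 V, V_5 = 58.13 V, V_6 = 35.01 V
R_eq = V_0 / 1 A = 125.9 Ω

Final answer: 125.9 Ω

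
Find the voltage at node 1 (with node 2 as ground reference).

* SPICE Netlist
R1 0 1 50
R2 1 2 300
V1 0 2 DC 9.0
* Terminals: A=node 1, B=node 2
Nodal analysis, taking node 2 as the 0 V reference.
Source V1 fixes V_0 = 9 V.
KCL at each unknown node (sum of currents leaving = 0; resistances in Ω):
  Node 1: (V_1 - 9)/50 + (V_1 - 0)/300 = 0
Collecting terms: 0.02333 × V_1 = 0.18  =>  V_1 = 7.714 V
The requested potential is V_1 = 7.714 V.

Final answer: V_1 = 7.714 V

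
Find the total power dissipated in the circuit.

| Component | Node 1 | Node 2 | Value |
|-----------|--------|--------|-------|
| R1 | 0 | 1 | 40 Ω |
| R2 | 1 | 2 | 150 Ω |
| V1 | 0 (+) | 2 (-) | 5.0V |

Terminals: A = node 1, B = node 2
Nodal analysis, taking node 2 as the 0 V reference.
Source V1 fixes V_0 = 5 V.
KCL at each unknown node (sum of currents leaving = 0; resistances in Ω):
  Node 1: (V_1 - 5)/40 + (V_1 - 0)/150 = 0
Collecting terms: 0.03167 × V_1 = 0.125  =>  V_1 = 3.947 V
Power in each resistor, P = (ΔV)²/R:
  P_R1 = (5 - 3.947)²/40 = 0.0277 W
  P_R2 = (3.947 - 0)²/150 = 0.1039 W
P_total = P_R1 + P_R2 = 0.1316 W

Final answer: 0.1316 W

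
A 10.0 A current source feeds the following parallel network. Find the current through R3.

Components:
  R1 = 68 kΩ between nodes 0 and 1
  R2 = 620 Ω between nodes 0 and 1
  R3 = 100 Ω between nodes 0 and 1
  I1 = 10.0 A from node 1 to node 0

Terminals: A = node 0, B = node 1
All resistors sit directly between nodes 0 and 1, so they are in parallel and share one voltage V; the full source current 10 A splits among them.
1/R_par = 1/68000 + 1/620 + 1/100 = 0.01163 S  =>  R_par = 86 Ω
V = I × R_par = 10 × 86 = 860 V
I_R3 = V/R3 = 860/100 = 8.6 A

Final answer: 8.6 A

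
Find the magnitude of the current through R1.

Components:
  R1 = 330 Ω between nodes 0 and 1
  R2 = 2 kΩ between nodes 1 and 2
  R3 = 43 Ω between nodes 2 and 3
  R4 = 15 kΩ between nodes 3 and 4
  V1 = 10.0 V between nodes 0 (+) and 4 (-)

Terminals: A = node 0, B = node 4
Nodal analysis, taking node 4 as the 0 V reference.
Source V1 fixes V_0 = 10 V.
KCL at each unknown node (sum of currents leaving = 0; resistances in Ω):
  Node 1: (V_1 - 10)/330 + (V_1 - V_2)/2000 = 0
  Node 2: (V_2 - V_1)/2000 + (V_2 - V_3)/43 = 0
  Node 3: (V_3 - V_2)/43 + (V_3 - 0)/15000 = 0
Collecting terms (coefficients in siemens):
  0.00353·V_1 - 0.0005·V_2 = 0.0303
  0.02376·V_2 - 0.0005·V_1 - 0.02326·V_3 = 0
  0.02332·V_3 - 0.02326·V_2 = 0
Solving these 3 simultaneous equations (Gaussian elimination) gives:
  V_1 = 9.81 V, V_2 = 8.659 V, V_3 = 8.634 V
I_R1 = (V_0 - V_1)/R1 = (10 - 9.81)/330 = 0.0005756 A
|I_R1| = 0.0005756 A

Final answer: |I_R1| = 0.0005756 A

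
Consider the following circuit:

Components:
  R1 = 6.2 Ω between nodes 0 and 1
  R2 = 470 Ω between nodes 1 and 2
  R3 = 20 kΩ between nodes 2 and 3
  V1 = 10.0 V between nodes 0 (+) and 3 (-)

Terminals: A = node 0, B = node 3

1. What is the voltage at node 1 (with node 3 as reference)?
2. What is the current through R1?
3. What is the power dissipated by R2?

Nodal analysis, taking node 3 as the 0 V reference.
Source V1 fixes V_0 = 10 V.
KCL at each unknown node (sum of currents leaving = 0; resistances in Ω):
  Node 1: (V_1 - 10)/6.2 + (V_1 - V_2)/470 = 0
  Node 2: (V_2 - V_1)/470 + (V_2 - 0)/20000 = 0
Collecting terms (coefficients in siemens):
  0.1634·V_1 - 0.002128·V_2 = 1.613
  0.002178·V_2 - 0.002128·V_1 = 0
Determinant D = (0.1634)(0.002178) - (-0.002128)(-0.002128) = 0.0003513
V_1 = [(1.613)(0.002178) - (-0.002128)(0)]/D = 9.997 V
V_2 = [(0.1634)(0) - (1.613)(-0.002128)]/D = 9.767 V
Part 1:
  Read off the nodal solution: V_1 = 9.997 V
Part 2:
  I_R1 = (V_0 - V_1)/R1 = (10 - 9.997)/6.2 = 0.0004884 A
  Magnitude: I_R1 = 0.0004884 A
Part 3:
  I_R2 = (V_1 - V_2)/R2 = (9.997 - 9.767)/470 = 0.0004884 A
  P_R2 = I_R2² × R2 = (0.0004884)² × 470 = 0.0001121 W

Final answers:
1. V_1 = 9.997 V
2. I_R1 = 0.0004884 A
3. P_R2 = 0.0001121 W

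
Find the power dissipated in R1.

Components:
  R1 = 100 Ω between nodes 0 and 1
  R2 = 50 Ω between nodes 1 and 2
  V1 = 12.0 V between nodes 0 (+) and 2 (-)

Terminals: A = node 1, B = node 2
Nodal analysis, taking node 2 as the 0 V reference.
Source V1 fixes V_0 = 12 V.
KCL at each unknown node (sum of currents leaving = 0; resistances in Ω):
  Node 1: (V_1 - 12)/100 + (V_1 - 0)/50 = 0
Collecting terms: 0.03 × V_1 = 0.12  =>  V_1 = 4 V
I_R1 = (V_0 - V_1)/R1 = (12 - 4)/100 = 0.08 A
P_R1 = I_R1² × R1 = (0.08)² × 100 = 0.64 W

Final answer: 0.64 W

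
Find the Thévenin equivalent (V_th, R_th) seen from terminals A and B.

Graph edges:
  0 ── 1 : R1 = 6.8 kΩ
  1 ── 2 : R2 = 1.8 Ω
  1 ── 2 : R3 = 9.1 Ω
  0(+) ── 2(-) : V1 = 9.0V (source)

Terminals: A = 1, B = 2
Step 1 — V_th is the open-circuit voltage V_A - V_B (nothing connected across the terminals).
Nodal analysis, taking node 2 as the 0 V reference.
Source V1 fixes V_0 = 9 V.
KCL at each unknown node (sum of currents leaving = 0; resistances in Ω):
  Node 1: (V_1 - 9)/6800 + (V_1 - 0)/1.8 + (V_1 - 0)/9.1 = 0
Collecting terms: 0.6656 × V_1 = 0.001324  =>  V_1 = 0.001988 V
V_th = V_1 - V_2 = 0.001988 - 0 = 0.001988 V
Step 2 — R_th: zero the source — replace V1 by a short circuit (node 2 merges into node 0) — and find the resistance seen between A (node 1) and B (node 0).
Reduce the network between node 1 (A) and node 0 (B) by series/parallel combination:
  Rp1 = R1 ‖ R2 ‖ R3 (parallel, all between nodes 0 and 1) = 1/(1/6800 + 1/1.8 + 1/9.1) = 1.502 Ω
R_th = 1.502 Ω

Final answer: V_th = 0.001988 V, R_th = 1.502 Ω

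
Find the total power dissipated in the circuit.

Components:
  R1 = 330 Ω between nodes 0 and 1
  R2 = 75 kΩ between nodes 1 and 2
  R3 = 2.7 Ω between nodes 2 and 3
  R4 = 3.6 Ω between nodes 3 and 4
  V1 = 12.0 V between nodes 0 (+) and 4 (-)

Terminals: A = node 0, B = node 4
Nodal analysis, taking node 4 as the 0 V reference.
Source V1 fixes V_0 = 12 V.
KCL at each unknown node (sum of currents leaving = 0; resistances in Ω):
  Node 1: (V_1 - 12)/330 + (V_1 - V_2)/75000 = 0
  Node 2: (V_2 - V_1)/75000 + (V_2 - V_3)/2.7 = 0
  Node 3: (V_3 - V_2)/2.7 + (V_3 - 0)/3.6 = 0
Collecting terms (coefficients in siemens):
  0.003044·V_1 - 0.00001333·V_2 = 0.03636
  0.3704·V_2 - 0.00001333·V_1 - 0.3704·V_3 = 0
  0.6481·V_3 - 0.3704·V_2 = 0
Solving these 3 simultaneous equations (Gaussian elimination) gives:
  V_1 = 11.95 V, V_2 = 0.001004 V, V_3 = 0.0005734 V
Power in each resistor, P = (ΔV)²/R:
  P_R1 = (12 - 11.95)²/330 = 0.000008373 W
  P_R2 = (11.95 - 0.001004)²/75000 = 0.001903 W
  P_R3 = (0.001004 - 0.0005734)²/2.7 = 0.0000000685 W
  P_R4 = (0.0005734 - 0)²/3.6 = 0.00000009134 W
P_total = P_R1 + P_R2 + P_R3 + P_R4 = 0.001911 W

Final answer: 0.001911 W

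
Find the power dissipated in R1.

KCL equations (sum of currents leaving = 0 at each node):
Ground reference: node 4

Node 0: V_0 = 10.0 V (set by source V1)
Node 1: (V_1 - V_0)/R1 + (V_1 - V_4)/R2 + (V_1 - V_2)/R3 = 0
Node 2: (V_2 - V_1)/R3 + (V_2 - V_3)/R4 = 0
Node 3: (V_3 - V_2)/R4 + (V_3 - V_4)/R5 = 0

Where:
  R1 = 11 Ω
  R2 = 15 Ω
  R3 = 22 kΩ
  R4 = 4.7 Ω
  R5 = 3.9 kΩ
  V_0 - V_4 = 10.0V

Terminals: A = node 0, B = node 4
Nodal analysis, taking node 4 as the 0 V reference.
Source V1 fixes V_0 = 10 V.
KCL at each unknown node (sum of currents leaving = 0; resistances in Ω):
  Node 1: (V_1 - 10)/11 + (V_1 - 0)/15 + (V_1 - V_2)/22000 = 0
  Node 2: (V_2 - V_1)/22000 + (V_2 - V_3)/4.7 = 0
  Node 3: (V_3 - V_2)/4.7 + (V_3 - 0)/3900 = 0
Collecting terms (coefficients in siemens):
  0.1576·V_1 - 0.00004545·V_2 = 0.9091
  0.2128·V_2 - 0.00004545·V_1 - 0.2128·V_3 = 0
  0.213·V_3 - 0.2128·V_2 = 0
Solving these 3 simultaneous equations (Gaussian elimination) gives:
  V_1 = 5.768 V, V_2 = 0.8694 V, V_3 = 0.8684 V
I_R1 = (V_0 - V_1)/R1 = (10 - 5.768)/11 = 0.3847 A
P_R1 = I_R1² × R1 = (0.3847)² × 11 = 1.628 W

Final answer: 1.628 W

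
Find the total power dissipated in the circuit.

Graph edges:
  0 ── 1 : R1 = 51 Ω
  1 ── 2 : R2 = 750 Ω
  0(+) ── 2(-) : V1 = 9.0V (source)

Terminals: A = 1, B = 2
Nodal analysis, taking node 2 as the 0 V reference.
Source V1 fixes V_0 = 9 V.
KCL at each unknown node (sum of currents leaving = 0; resistances in Ω):
  Node 1: (V_1 - 9)/51 + (V_1 - 0)/750 = 0
Collecting terms: 0.02094 × V_1 = 0.1765  =>  V_1 = 8.427 V
Power in each resistor, P = (ΔV)²/R:
  P_R1 = (9 - 8.427)²/51 = 0.006439 W
  P_R2 = (8.427 - 0)²/750 = 0.09469 W
P_total = P_R1 + P_R2 = 0.1011 W

Final answer: 0.1011 W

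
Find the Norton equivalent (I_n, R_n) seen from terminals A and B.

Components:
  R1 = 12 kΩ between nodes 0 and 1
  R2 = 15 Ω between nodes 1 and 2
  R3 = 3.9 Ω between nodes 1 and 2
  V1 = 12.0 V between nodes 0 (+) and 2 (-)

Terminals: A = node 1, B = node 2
Find the Thévenin equivalent first; then I_n = V_th/R_th and R_n = R_th.
Step 1 — V_th is the open-circuit voltage V_A - V_B (nothing connected across the terminals).
Nodal analysis, taking node 2 as the 0 V reference.
Source V1 fixes V_0 = 12 V.
KCL at each unknown node (sum of currents leaving = 0; resistances in Ω):
  Node 1: (V_1 - 12)/12000 + (V_1 - 0)/15 + (V_1 - 0)/3.9 = 0
Collecting terms: 0.3232 × V_1 = 0.001  =>  V_1 = 0.003094 V
V_th = V_1 - V_2 = 0.003094 - 0 = 0.003094 V
Step 2 — R_th: zero the source — replace V1 by a short circuit (node 2 merges into node 0) — and find the resistance seen between A (node 1) and B (node 0).
Reduce the network between node 1 (A) and node 0 (B) by series/parallel combination:
  Rp1 = R1 ‖ R2 ‖ R3 (parallel, all between nodes 0 and 1) = 1/(1/12000 + 1/15 + 1/3.9) = 3.094 Ω
R_th = 3.094 Ω
I_n = V_th/R_th = 0.003094/3.094 = 0.001 A, and R_n = R_th = 3.094 Ω

Final answer: I_n = 0.001 A, R_n = 3.094 Ω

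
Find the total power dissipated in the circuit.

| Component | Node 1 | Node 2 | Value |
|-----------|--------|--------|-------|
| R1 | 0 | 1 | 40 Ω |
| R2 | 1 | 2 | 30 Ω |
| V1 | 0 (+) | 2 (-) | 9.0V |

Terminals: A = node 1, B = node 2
Nodal analysis, taking node 2 as the 0 V reference.
Source V1 fixes V_0 = 9 V.
KCL at each unknown node (sum of currents leaving = 0; resistances in Ω):
  Node 1: (V_1 - 9)/40 + (V_1 - 0)/30 = 0
Collecting terms: 0.05833 × V_1 = 0.225  =>  V_1 = 3.857 V
Power in each resistor, P = (ΔV)²/R:
  P_R1 = (9 - 3.857)²/40 = 0.6612 W
  P_R2 = (3.857 - 0)²/30 = 0.4959 W
P_total = P_R1 + P_R2 = 1.157 W

Final answer: 1.157 W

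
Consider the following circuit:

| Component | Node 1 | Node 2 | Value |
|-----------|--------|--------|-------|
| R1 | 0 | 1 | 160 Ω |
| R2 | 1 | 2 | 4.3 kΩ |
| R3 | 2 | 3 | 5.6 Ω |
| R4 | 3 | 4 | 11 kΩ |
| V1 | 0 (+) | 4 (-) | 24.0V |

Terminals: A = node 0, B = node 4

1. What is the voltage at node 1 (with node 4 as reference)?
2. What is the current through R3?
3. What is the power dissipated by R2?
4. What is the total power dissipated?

Nodal analysis, taking node 4 as the 0 V reference.
Source V1 fixes V_0 = 24 V.
KCL at each unknown node (sum of currents leaving = 0; resistances in Ω):
  Node 1: (V_1 - 24)/160 + (V_1 - V_2)/4300 = 0
  Node 2: (V_2 - V_1)/4300 + (V_2 - V_3)/5.6 = 0
  Node 3: (V_3 - V_2)/5.6 + (V_3 - 0)/11000 = 0
Collecting terms (coefficients in siemens):
  0.006483·V_1 - 0.0002326·V_2 = 0.15
  0.1788·V_2 - 0.0002326·V_1 - 0.1786·V_3 = 0
  0.1787·V_3 - 0.1786·V_2 = 0
Solving these 3 simultaneous equations (Gaussian elimination) gives:
  V_1 = 23.75 V, V_2 = 17.08 V, V_3 = 17.07 V
Part 1:
  Read off the nodal solution: V_1 = 23.75 V
Part 2:
  I_R3 = (V_2 - V_3)/R3 = (17.08 - 17.07)/5.6 = 0.001552 A
  Magnitude: I_R3 = 0.001552 A
Part 3:
  I_R2 = (V_1 - V_2)/R2 = (23.75 - 17.08)/4300 = 0.001552 A
  P_R2 = I_R2² × R2 = (0.001552)² × 4300 = 0.01036 W
Part 4:
  Power in each resistor, P = (ΔV)²/R:
    P_R1 = (24 - 23.75)²/160 = 0.0003853 W
    P_R2 = (23.75 - 17.08)²/4300 = 0.01036 W
    P_R3 = (17.08 - 17.07)²/5.6 = 0.00001349 W
    P_R4 = (17.07 - 0)²/11000 = 0.02649 W
  P_total = P_R1 + P_R2 + P_R3 + P_R4 = 0.03724 W

Final answers:
1. V_1 = 23.75 V
2. I_R3 = 0.001552 A
3. P_R2 = 0.01036 W
4. P_total = 0.03724 W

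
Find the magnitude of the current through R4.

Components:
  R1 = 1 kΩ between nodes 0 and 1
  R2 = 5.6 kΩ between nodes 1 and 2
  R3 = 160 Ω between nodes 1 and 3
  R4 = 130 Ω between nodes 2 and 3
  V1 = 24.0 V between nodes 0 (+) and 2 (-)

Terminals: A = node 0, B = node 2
Nodal analysis, taking node 2 as the 0 V reference.
Source V1 fixes V_0 = 24 V.
KCL at each unknown node (sum of currents leaving = 0; resistances in Ω):
  Node 1: (V_1 - 24)/1000 + (V_1 - 0)/5600 + (V_1 - V_3)/160 = 0
  Node 3: (V_3 - V_1)/160 + (V_3 - 0)/130 = 0
Collecting terms (coefficients in siemens):
  0.007429·V_1 - 0.00625·V_3 = 0.024
  0.01394·V_3 - 0.00625·V_1 = 0
Determinant D = (0.007429)(0.01394) - (-0.00625)(-0.00625) = 0.00006451
V_1 = [(0.024)(0.01394) - (-0.00625)(0)]/D = 5.187 V
V_3 = [(0.007429)(0) - (0.024)(-0.00625)]/D = 2.325 V
I_R4 = (V_2 - V_3)/R4 = (0 - 2.325)/130 = -0.01789 A
|I_R4| = 0.01789 A

Final answer: |I_R4| = 0.01789 A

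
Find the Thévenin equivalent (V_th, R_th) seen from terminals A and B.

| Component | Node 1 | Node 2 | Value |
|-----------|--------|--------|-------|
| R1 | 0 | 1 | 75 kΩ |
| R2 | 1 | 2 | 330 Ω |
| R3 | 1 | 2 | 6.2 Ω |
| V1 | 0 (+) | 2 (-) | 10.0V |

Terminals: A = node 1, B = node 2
Step 1 — V_th is the open-circuit voltage V_A - V_B (nothing connected across the terminals).
Nodal analysis, taking node 2 as the 0 V reference.
Source V1 fixes V_0 = 10 V.
KCL at each unknown node (sum of currents leaving = 0; resistances in Ω):
  Node 1: (V_1 - 10)/75000 + (V_1 - 0)/330 + (V_1 - 0)/6.2 = 0
Collecting terms: 0.1643 × V_1 = 0.0001333  =>  V_1 = 0.0008114 V
V_th = V_1 - V_2 = 0.0008114 - 0 = 0.0008114 V
Step 2 — R_th: zero the source — replace V1 by a short circuit (node 2 merges into node 0) — and find the resistance seen between A (node 1) and B (node 0).
Reduce the network between node 1 (A) and node 0 (B) by series/parallel combination:
  Rp1 = R1 ‖ R2 ‖ R3 (parallel, all between nodes 0 and 1) = 1/(1/75000 + 1/330 + 1/6.2) = 6.085 Ω
R_th = 6.085 Ω

Final answer: V_th = 0.0008114 V, R_th = 6.085 Ω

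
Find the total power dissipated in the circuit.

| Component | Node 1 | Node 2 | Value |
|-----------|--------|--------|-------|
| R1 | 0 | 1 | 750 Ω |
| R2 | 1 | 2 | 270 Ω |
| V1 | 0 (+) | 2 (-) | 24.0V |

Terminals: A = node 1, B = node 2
Nodal analysis, taking node 2 as the 0 V reference.
Source V1 fixes V_0 = 24 V.
KCL at each unknown node (sum of currents leaving = 0; resistances in Ω):
  Node 1: (V_1 - 24)/750 + (V_1 - 0)/270 = 0
Collecting terms: 0.005037 × V_1 = 0.032  =>  V_1 = 6.353 V
Power in each resistor, P = (ΔV)²/R:
  P_R1 = (24 - 6.353)²/750 = 0.4152 W
  P_R2 = (6.353 - 0)²/270 = 0.1495 W
P_total = P_R1 + P_R2 = 0.5647 W

Final answer: 0.5647 W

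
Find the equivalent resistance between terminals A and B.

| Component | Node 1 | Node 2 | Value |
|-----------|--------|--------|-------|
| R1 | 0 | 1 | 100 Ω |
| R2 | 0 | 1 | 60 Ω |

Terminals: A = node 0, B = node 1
Reduce the network between node 0 (A) and node 1 (B) by series/parallel combination:
  Rp1 = R1 ‖ R2 (parallel, both between nodes 0 and 1) = 1/(1/100 + 1/60) = 37.5 Ω
R_eq = 37.5 Ω

Final answer: 37.5 Ω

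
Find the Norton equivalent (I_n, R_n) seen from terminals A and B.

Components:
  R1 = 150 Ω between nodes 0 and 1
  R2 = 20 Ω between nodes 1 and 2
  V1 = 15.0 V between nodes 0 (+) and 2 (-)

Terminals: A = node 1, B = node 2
Find the Thévenin equivalent first; then I_n = V_th/R_th and R_n = R_th.
Step 1 — V_th is the open-circuit voltage V_A - V_B (nothing connected across the terminals).
Nodal analysis, taking node 2 as the 0 V reference.
Source V1 fixes V_0 = 15 V.
KCL at each unknown node (sum of currents leaving = 0; resistances in Ω):
  Node 1: (V_1 - 15)/150 + (V_1 - 0)/20 = 0
Collecting terms: 0.05667 × V_1 = 0.1  =>  V_1 = 1.765 V
V_th = V_1 - V_2 = 1.765 - 0 = 1.765 V
Step 2 — R_th: zero the source — replace V1 by a short circuit (node 2 merges into node 0) — and find the resistance seen between A (node 1) and B (node 0).
Reduce the network between node 1 (A) and node 0 (B) by series/parallel combination:
  Rp1 = R1 ‖ R2 (parallel, both between nodes 0 and 1) = 1/(1/150 + 1/20) = 17.65 Ω
R_th = 17.65 Ω
I_n = V_th/R_th = 1.765/17.65 = 0.1 A, and R_n = R_th = 17.65 Ω

Final answer: I_n = 0.1 A, R_n = 17.65 Ω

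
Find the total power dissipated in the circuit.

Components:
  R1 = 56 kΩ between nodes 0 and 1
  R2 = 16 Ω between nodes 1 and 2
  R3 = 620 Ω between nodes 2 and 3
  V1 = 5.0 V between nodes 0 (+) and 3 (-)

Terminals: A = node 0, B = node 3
Nodal analysis, taking node 3 as the 0 V reference.
Source V1 fixes V_0 = 5 V.
KCL at each unknown node (sum of currents leaving = 0; resistances in Ω):
  Node 1: (V_1 - 5)/56000 + (V_1 - V_2)/16 = 0
  Node 2: (V_2 - V_1)/16 + (V_2 - 0)/620 = 0
Collecting terms (coefficients in siemens):
  0.06252·V_1 - 0.0625·V_2 = 0.00008929
  0.06411·V_2 - 0.0625·V_1 = 0
Determinant D = (0.06252)(0.06411) - (-0.0625)(-0.0625) = 0.000102
V_1 = [(0.00008929)(0.06411) - (-0.0625)(0)]/D = 0.05615 V
V_2 = [(0.06252)(0) - (0.00008929)(-0.0625)]/D = 0.05474 V
Power in each resistor, P = (ΔV)²/R:
  P_R1 = (5 - 0.05615)²/56000 = 0.0004365 W
  P_R2 = (0.05615 - 0.05474)²/16 = 0.0000001247 W
  P_R3 = (0.05474 - 0)²/620 = 0.000004832 W
P_total = P_R1 + P_R2 + P_R3 = 0.0004414 W

Final answer: 0.0004414 W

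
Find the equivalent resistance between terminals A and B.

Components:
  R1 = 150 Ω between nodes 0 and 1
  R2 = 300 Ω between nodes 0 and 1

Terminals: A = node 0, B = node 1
Reduce the network between node 0 (A) and node 1 (B) by series/parallel combination:
  Rp1 = R1 ‖ R2 (parallel, both between nodes 0 and 1) = 1/(1/150 + 1/300) = 100 Ω
R_eq = 100 Ω

Final answer: 100 Ω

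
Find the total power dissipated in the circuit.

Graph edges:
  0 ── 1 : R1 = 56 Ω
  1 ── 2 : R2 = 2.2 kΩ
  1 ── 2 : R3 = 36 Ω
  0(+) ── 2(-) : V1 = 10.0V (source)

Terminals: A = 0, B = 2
Nodal analysis, taking node 2 as the 0 V reference.
Source V1 fixes V_0 = 10 V.
KCL at each unknown node (sum of currents leaving = 0; resistances in Ω):
  Node 1: (V_1 - 10)/56 + (V_1 - 0)/2200 + (V_1 - 0)/36 = 0
Collecting terms: 0.04609 × V_1 = 0.1786  =>  V_1 = 3.874 V
Power in each resistor, P = (ΔV)²/R:
  P_R1 = (10 - 3.874)²/56 = 0.67 W
  P_R2 = (3.874 - 0)²/2200 = 0.006823 W
  P_R3 = (3.874 - 0)²/36 = 0.417 W
P_total = P_R1 + P_R2 + P_R3 = 1.094 W

Final answer: 1.094 W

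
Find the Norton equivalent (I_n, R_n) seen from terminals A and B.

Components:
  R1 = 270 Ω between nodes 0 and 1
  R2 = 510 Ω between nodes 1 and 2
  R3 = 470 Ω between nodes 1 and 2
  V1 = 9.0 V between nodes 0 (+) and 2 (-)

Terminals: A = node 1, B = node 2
Find the Thévenin equivalent first; then I_n = V_th/R_th and R_n = R_th.
Step 1 — V_th is the open-circuit voltage V_A - V_B (nothing connected across the terminals).
Nodal analysis, taking node 2 as the 0 V reference.
Source V1 fixes V_0 = 9 V.
KCL at each unknown node (sum of currents leaving = 0; resistances in Ω):
  Node 1: (V_1 - 9)/270 + (V_1 - 0)/510 + (V_1 - 0)/470 = 0
Collecting terms: 0.007792 × V_1 = 0.03333  =>  V_1 = 4.278 V
V_th = V_1 - V_2 = 4.278 - 0 = 4.278 V
Step 2 — R_th: zero the source — replace V1 by a short circuit (node 2 merges into node 0) — and find the resistance seen between A (node 1) and B (node 0).
Reduce the network between node 1 (A) and node 0 (B) by series/parallel combination:
  Rp1 = R1 ‖ R2 ‖ R3 (parallel, all between nodes 0 and 1) = 1/(1/270 + 1/510 + 1/470) = 128.3 Ω
R_th = 128.3 Ω
I_n = V_th/R_th = 4.278/128.3 = 0.03333 A, and R_n = R_th = 128.3 Ω

Final answer: I_n = 0.03333 A, R_n = 128.3 Ω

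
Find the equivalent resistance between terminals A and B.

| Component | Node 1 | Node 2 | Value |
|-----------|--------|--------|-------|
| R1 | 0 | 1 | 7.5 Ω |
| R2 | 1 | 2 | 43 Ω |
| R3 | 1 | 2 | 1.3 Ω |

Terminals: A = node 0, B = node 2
Reduce the network between node 0 (A) and node 2 (B) by series/parallel combination:
  Rp1 = R2 ‖ R3 (parallel, both between nodes 1 and 2) = 1/(1/43 + 1/1.3) = 1.262 Ω
  Rs1 = R1 + Rp1 (series, joined only at node 1) = 7.5 + 1.262 = 8.762 Ω
R_eq = 8.762 Ω

Final answer: 8.762 Ω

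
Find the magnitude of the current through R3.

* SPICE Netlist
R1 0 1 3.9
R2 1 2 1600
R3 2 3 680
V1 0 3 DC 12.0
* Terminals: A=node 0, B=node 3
Nodal analysis, taking node 3 as the 0 V reference.
Source V1 fixes V_0 = 12 V.
KCL at each unknown node (sum of currents leaving = 0; resistances in Ω):
  Node 1: (V_1 - 12)/3.9 + (V_1 - V_2)/1600 = 0
  Node 2: (V_2 - V_1)/1600 + (V_2 - 0)/680 = 0
Collecting terms (coefficients in siemens):
  0.257·V_1 - 0.000625·V_2 = 3.077
  0.002096·V_2 - 0.000625·V_1 = 0
Determinant D = (0.257)(0.002096) - (-0.000625)(-0.000625) = 0.0005382
V_1 = [(3.077)(0.002096) - (-0.000625)(0)]/D = 11.98 V
V_2 = [(0.257)(0) - (3.077)(-0.000625)]/D = 3.573 V
I_R3 = (V_2 - V_3)/R3 = (3.573 - 0)/680 = 0.005254 A
|I_R3| = 0.005254 A

Final answer: |I_R3| = 0.005254 A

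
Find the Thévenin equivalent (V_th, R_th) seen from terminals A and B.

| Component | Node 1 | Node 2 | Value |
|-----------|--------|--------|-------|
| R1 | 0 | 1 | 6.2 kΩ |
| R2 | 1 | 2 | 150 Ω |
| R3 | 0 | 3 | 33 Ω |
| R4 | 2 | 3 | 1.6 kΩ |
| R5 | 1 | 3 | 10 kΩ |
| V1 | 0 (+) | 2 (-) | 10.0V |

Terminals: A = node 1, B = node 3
Step 1 — V_th is the open-circuit voltage V_A - V_B (nothing connected across the terminals).
Nodal analysis, taking node 2 as the 0 V reference.
Source V1 fixes V_0 = 10 V.
KCL at each unknown node (sum of currents leaving = 0; resistances in Ω):
  Node 1: (V_1 - 10)/6200 + (V_1 - 0)/150 + (V_1 - V_3)/10000 = 0
  Node 3: (V_3 - 10)/33 + (V_3 - 0)/1600 + (V_3 - V_1)/10000 = 0
Collecting terms (coefficients in siemens):
  0.006928·V_1 - 0.0001·V_3 = 0.001613
  0.03103·V_3 - 0.0001·V_1 = 0.303
Determinant D = (0.006928)(0.03103) - (-0.0001)(-0.0001) = 0.000215
V_1 = [(0.001613)(0.03103) - (-0.0001)(0.303)]/D = 0.3738 V
V_3 = [(0.006928)(0.303) - (0.001613)(-0.0001)]/D = 9.768 V
V_th = V_1 - V_3 = 0.3738 - 9.768 = -9.394 V
Step 2 — R_th: zero the source — replace V1 by a short circuit (node 2 merges into node 0) — and find the resistance seen between A (node 1) and B (node 3).
Reduce the network between node 1 (A) and node 3 (B) by series/parallel combination:
  Rp1 = R1 ‖ R2 (parallel, both between nodes 0 and 1) = 1/(1/6200 + 1/150) = 146.5 Ω
  Rp2 = R3 ‖ R4 (parallel, both between nodes 0 and 3) = 1/(1/33 + 1/1600) = 32.33 Ω
  Rs1 = Rp1 + Rp2 (series, joined only at node 0) = 146.5 + 32.33 = 178.8 Ω
  Rp3 = R5 ‖ Rs1 (parallel, both between nodes 1 and 3) = 1/(1/10000 + 1/178.8) = 175.6 Ω
R_th = 175.6 Ω

Final answer: V_th = -9.394 V, R_th = 175.6 Ω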